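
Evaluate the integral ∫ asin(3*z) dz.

z*asin(3*z) + sqrt(-9*z**2 + 1)/3 + C

Use integration by parts with u = arcsin(3*z), dv = dz.
Then du = 3/sqrt(-9*z**2 + 1) dz.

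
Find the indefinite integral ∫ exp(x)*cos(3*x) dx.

Let I denote the integral. Integrate by parts with u = cos(3*x), dv = exp(x) dx, so v = exp(x): I = exp(x)*cos(3*x) + 3·∫ exp(x)*sin(3*x) dx.
Apply parts again with u = sin(3*x), dv = exp(x) dx: ∫ exp(x)*sin(3*x) dx = exp(x)*sin(3*x) − 3·I. Substituting back brings back I: I = 3*exp(x)*sin(3*x) + exp(x)*cos(3*x) − 9·I.
Solving for I: (1 + 9)·I equals the remaining terms, so I = (1/10)·(3*exp(x)*sin(3*x) + exp(x)*cos(3*x)).

3*exp(x)*sin(3*x)/10 + exp(x)*cos(3*x)/10 + C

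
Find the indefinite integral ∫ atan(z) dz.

Use integration by parts with u = arctan(z), dv = dz.
Then du = 1/(z**2 + 1) dz.

z*atan(z) - log(z**2 + 1)/2 + C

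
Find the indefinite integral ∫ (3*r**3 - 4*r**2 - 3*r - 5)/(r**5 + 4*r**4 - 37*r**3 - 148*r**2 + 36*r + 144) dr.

481*log(r - 6)/4200 + 9*log(r - 1)/350 - 3*log(r + 1)/70 + 83*log(r + 4)/100 - 779*log(r + 6)/840 + C

Factor the denominator: (r - 6)*(r - 1)*(r + 1)*(r + 4)*(r + 6).
Partial-fraction decomposition: -779/(840*(r + 6)) + 83/(100*(r + 4)) - 3/(70*(r + 1)) + 9/(350*(r - 1)) + 481/(4200*(r - 6)).
Integrate each term: A/(r−a) contributes A·log|r−a|.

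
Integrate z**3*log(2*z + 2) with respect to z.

z**4*log(2*z + 2)/4 - z**4/16 + z**3/12 - z**2/8 + z/4 - log(z + 1)/4 + C

Use integration by parts with u = log(2*z + 2), dv = z**3 dz.
Then du = 2/(2*z + 2) dz and v = z**4/4.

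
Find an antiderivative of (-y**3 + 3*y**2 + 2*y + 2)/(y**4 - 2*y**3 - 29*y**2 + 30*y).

Factor the denominator: y*(y - 6)*(y - 1)*(y + 5).
Partial-fraction decomposition: -32/(55*(y + 5)) - 1/(5*(y - 1)) - 47/(165*(y - 6)) + 1/(15*y).
Integrate each term: A/(y−a) contributes A·log|y−a|.

log(y)/15 - 47*log(y - 6)/165 - log(y - 1)/5 - 32*log(y + 5)/55 + C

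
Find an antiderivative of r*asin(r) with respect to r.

Use integration by parts with u = arcsin(r), dv = r dr.
Then du = 1/sqrt(-r**2 + 1) dr.

r**2*asin(r)/2 + r*sqrt(-r**2 + 1)/4 - asin(r)/4 + C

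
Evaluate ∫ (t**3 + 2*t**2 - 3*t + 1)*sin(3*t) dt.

-t**3*cos(3*t)/3 + t**2*sin(3*t)/3 - 2*t**2*cos(3*t)/3 + 4*t*sin(3*t)/9 + 11*t*cos(3*t)/9 - 11*sin(3*t)/27 - 5*cos(3*t)/27 + C

Use integration by parts with u = t**3 + 2*t**2 - 3*t + 1, dv = sin(3*t) dt, so v = -cos(3*t)/3.
Apply parts 3 times (tabular method): alternate signs, differentiate u down to 0, integrate dv up.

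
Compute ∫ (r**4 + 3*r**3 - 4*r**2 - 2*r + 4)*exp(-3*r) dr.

(-27*r**4 - 117*r**3 - 9*r**2 + 48*r - 92)*exp(-3*r)/81 + C

Use integration by parts with u = r**4 + 3*r**3 - 4*r**2 - 2*r + 4, dv = exp(-3*r) dr, so v = -exp(-3*r)/3.
Apply parts 4 times (tabular method): alternate signs, differentiate u down to 0, integrate dv up.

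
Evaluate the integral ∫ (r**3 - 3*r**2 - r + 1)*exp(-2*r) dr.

Use integration by parts with u = r**3 - 3*r**2 - r + 1, dv = exp(-2*r) dr, so v = -exp(-2*r)/2.
Apply parts 3 times (tabular method): alternate signs, differentiate u down to 0, integrate dv up.

(-4*r**3 + 6*r**2 + 10*r + 1)*exp(-2*r)/8 + C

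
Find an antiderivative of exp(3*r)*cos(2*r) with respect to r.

Let I denote the integral. Integrate by parts with u = cos(2*r), dv = exp(3*r) dr, so v = exp(3*r)/3: I = exp(3*r)*cos(2*r)/3 + (2/3)·∫ exp(3*r)*sin(2*r) dr.
Apply parts again with u = sin(2*r), dv = exp(3*r) dr: ∫ exp(3*r)*sin(2*r) dr = exp(3*r)*sin(2*r)/3 − (2/3)·I. Substituting back brings back I: I = 2*exp(3*r)*sin(2*r)/9 + exp(3*r)*cos(2*r)/3 − (4/9)·I.
Solving for I: (1 + 4/9)·I equals the remaining terms, so I = (9/13)·(2*exp(3*r)*sin(2*r)/9 + exp(3*r)*cos(2*r)/3).

2*exp(3*r)*sin(2*r)/13 + 3*exp(3*r)*cos(2*r)/13 + C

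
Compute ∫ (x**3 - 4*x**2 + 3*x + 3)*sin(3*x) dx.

Use integration by parts with u = x**3 - 4*x**2 + 3*x + 3, dv = sin(3*x) dx, so v = -cos(3*x)/3.
Apply parts 3 times (tabular method): alternate signs, differentiate u down to 0, integrate dv up.

-x**3*cos(3*x)/3 + x**2*sin(3*x)/3 + 4*x**2*cos(3*x)/3 - 8*x*sin(3*x)/9 - 7*x*cos(3*x)/9 + 7*sin(3*x)/27 - 35*cos(3*x)/27 + C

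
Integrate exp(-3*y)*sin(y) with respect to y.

Let I denote the integral. Integrate by parts with u = sin(y), dv = exp(-3*y) dy, so v = -exp(-3*y)/3: I = -exp(-3*y)*sin(y)/3 + (1/3)·∫ exp(-3*y)*cos(y) dy.
Apply parts again with u = cos(y), dv = exp(-3*y) dy: ∫ exp(-3*y)*cos(y) dy = -exp(-3*y)*cos(y)/3 − (1/3)·I. Substituting back brings back I: I = -exp(-3*y)*sin(y)/3 - exp(-3*y)*cos(y)/9 − (1/9)·I.
Solving for I: (1 + 1/9)·I equals the remaining terms, so I = (9/10)·(-exp(-3*y)*sin(y)/3 - exp(-3*y)*cos(y)/9).

-3*exp(-3*y)*sin(y)/10 - exp(-3*y)*cos(y)/10 + C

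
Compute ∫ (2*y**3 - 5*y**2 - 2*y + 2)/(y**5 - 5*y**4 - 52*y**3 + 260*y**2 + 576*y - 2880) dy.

Factor the denominator: (y - 6)*(y - 5)*(y - 4)*(y + 4)*(y + 6).
Partial-fraction decomposition: -299/(1320*(y + 6)) + 11/(80*(y + 4)) + 21/(80*(y - 4)) - 13/(11*(y - 5)) + 121/(120*(y - 6)).
Integrate each term: A/(y−a) contributes A·log|y−a|.

121*log(y - 6)/120 - 13*log(y - 5)/11 + 21*log(y - 4)/80 + 11*log(y + 4)/80 - 299*log(y + 6)/1320 + C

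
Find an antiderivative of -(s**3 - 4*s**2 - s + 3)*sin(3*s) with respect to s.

s**3*cos(3*s)/3 - s**2*sin(3*s)/3 - 4*s**2*cos(3*s)/3 + 8*s*sin(3*s)/9 - 5*s*cos(3*s)/9 + 5*sin(3*s)/27 + 35*cos(3*s)/27 + C

Use integration by parts with u = s**3 - 4*s**2 - s + 3, dv = -sin(3*s) ds, so v = cos(3*s)/3.
Apply parts 3 times (tabular method): alternate signs, differentiate u down to 0, integrate dv up.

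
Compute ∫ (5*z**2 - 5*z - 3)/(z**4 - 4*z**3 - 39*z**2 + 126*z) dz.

Factor the denominator: z*(z - 7)*(z - 3)*(z + 6).
Partial-fraction decomposition: -23/(78*(z + 6)) - 1/(4*(z - 3)) + 207/(364*(z - 7)) - 1/(42*z).
Integrate each term: A/(z−a) contributes A·log|z−a|.

-log(z)/42 + 207*log(z - 7)/364 - log(z - 3)/4 - 23*log(z + 6)/78 + C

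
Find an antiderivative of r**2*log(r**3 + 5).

r**3*log(r**3 + 5)/3 - r**3/3 + 5*log(r**3 + 5)/3 + C

Let u = r**3 + 5, so du = (3*r**2) dr.
The integral becomes (1/3)·∫ log(u) du; integrate by parts with u′=log(u), dv′=du.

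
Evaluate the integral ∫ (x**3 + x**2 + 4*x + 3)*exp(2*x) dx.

Use integration by parts with u = x**3 + x**2 + 4*x + 3, dv = exp(2*x) dx, so v = exp(2*x)/2.
Apply parts 3 times (tabular method): alternate signs, differentiate u down to 0, integrate dv up.

(4*x**3 - 2*x**2 + 18*x + 3)*exp(2*x)/8 + C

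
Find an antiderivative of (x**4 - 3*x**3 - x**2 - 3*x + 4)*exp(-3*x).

(-27*x**4 + 45*x**3 + 72*x**2 + 129*x - 65)*exp(-3*x)/81 + C

Use integration by parts with u = x**4 - 3*x**3 - x**2 - 3*x + 4, dv = exp(-3*x) dx, so v = -exp(-3*x)/3.
Apply parts 4 times (tabular method): alternate signs, differentiate u down to 0, integrate dv up.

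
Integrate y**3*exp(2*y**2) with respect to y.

Let u = y², du = 2y dy; rewrite as (1/2)∫ u^1·exp(2u) du.
Now integrate by parts 1 time.

(2*y**2 - 1)*exp(2*y**2)/8 + C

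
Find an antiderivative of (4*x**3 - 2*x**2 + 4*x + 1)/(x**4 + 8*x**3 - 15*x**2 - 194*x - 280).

Factor the denominator: (x - 5)*(x + 2)*(x + 4)*(x + 7).
Partial-fraction decomposition: 499/(60*(x + 7)) - 101/(18*(x + 4)) + 47/(70*(x + 2)) + 157/(252*(x - 5)).
Integrate each term: A/(x−a) contributes A·log|x−a|.

157*log(x - 5)/252 + 47*log(x + 2)/70 - 101*log(x + 4)/18 + 499*log(x + 7)/60 + C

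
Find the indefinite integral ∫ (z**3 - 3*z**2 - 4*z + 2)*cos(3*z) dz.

Use integration by parts with u = z**3 - 3*z**2 - 4*z + 2, dv = cos(3*z) dz, so v = sin(3*z)/3.
Apply parts 3 times (tabular method): alternate signs, differentiate u down to 0, integrate dv up.

z**3*sin(3*z)/3 - z**2*sin(3*z) + z**2*cos(3*z)/3 - 14*z*sin(3*z)/9 - 2*z*cos(3*z)/3 + 8*sin(3*z)/9 - 14*cos(3*z)/27 + C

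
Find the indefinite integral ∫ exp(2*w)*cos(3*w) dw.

Let I denote the integral. Integrate by parts with u = cos(3*w), dv = exp(2*w) dw, so v = exp(2*w)/2: I = exp(2*w)*cos(3*w)/2 + (3/2)·∫ exp(2*w)*sin(3*w) dw.
Apply parts again with u = sin(3*w), dv = exp(2*w) dw: ∫ exp(2*w)*sin(3*w) dw = exp(2*w)*sin(3*w)/2 − (3/2)·I. Substituting back brings back I: I = 3*exp(2*w)*sin(3*w)/4 + exp(2*w)*cos(3*w)/2 − (9/4)·I.
Solving for I: (1 + 9/4)·I equals the remaining terms, so I = (4/13)·(3*exp(2*w)*sin(3*w)/4 + exp(2*w)*cos(3*w)/2).

3*exp(2*w)*sin(3*w)/13 + 2*exp(2*w)*cos(3*w)/13 + C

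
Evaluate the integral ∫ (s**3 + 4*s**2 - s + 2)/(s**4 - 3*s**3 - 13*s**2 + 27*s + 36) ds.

Factor the denominator: (s - 4)*(s - 3)*(s + 1)*(s + 3).
Partial-fraction decomposition: -1/(6*(s + 3)) + 3/(20*(s + 1)) - 31/(12*(s - 3)) + 18/(5*(s - 4)).
Integrate each term: A/(s−a) contributes A·log|s−a|.

18*log(s - 4)/5 - 31*log(s - 3)/12 + 3*log(s + 1)/20 - log(s + 3)/6 + C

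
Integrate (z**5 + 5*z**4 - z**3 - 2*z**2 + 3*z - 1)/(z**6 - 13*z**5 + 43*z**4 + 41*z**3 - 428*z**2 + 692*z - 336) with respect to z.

Factor the denominator: (z - 7)*(z - 4)*(z - 2)**2*(z - 1)*(z + 3).
Partial-fraction decomposition: -23/(1000*(z + 3)) + 5/(72*(z - 1)) + 69/(20*(z - 2)) + 101/(50*(z - 2)**2) - 317/(36*(z - 4)) + 28391/(4500*(z - 7)).
Integrate each term; A/(z−a) gives A·log|z−a|; A/(z−a)² gives −A/(z−a).

28391*log(z - 7)/4500 - 317*log(z - 4)/36 + 69*log(z - 2)/20 + 5*log(z - 1)/72 - 23*log(z + 3)/1000 - 101/(50*z - 100) + C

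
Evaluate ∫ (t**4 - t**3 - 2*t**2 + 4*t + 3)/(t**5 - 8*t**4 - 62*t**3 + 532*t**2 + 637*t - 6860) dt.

Factor the denominator: (t - 7)**2*(t - 5)*(t + 4)*(t + 7).
Partial-fraction decomposition: 2621/(7056*(t + 7)) - 25/(297*(t + 4)) + 473/(432*(t - 5)) - 206/(539*(t - 7)) + 181/(28*(t - 7)**2).
Integrate each term; A/(t−a) gives A·log|t−a|; A/(t−a)² gives −A/(t−a).

-206*log(t - 7)/539 + 473*log(t - 5)/432 - 25*log(t + 4)/297 + 2621*log(t + 7)/7056 - 181/(28*t - 196) + C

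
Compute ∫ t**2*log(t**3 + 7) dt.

t**3*log(t**3 + 7)/3 - t**3/3 + 7*log(t**3 + 7)/3 + C

Let u = t**3 + 7, so du = (3*t**2) dt.
The integral becomes (1/3)·∫ log(u) du; integrate by parts with u′=log(u), dv′=du.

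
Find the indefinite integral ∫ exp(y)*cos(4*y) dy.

Let I denote the integral. Integrate by parts with u = cos(4*y), dv = exp(y) dy, so v = exp(y): I = exp(y)*cos(4*y) + 4·∫ exp(y)*sin(4*y) dy.
Apply parts again with u = sin(4*y), dv = exp(y) dy: ∫ exp(y)*sin(4*y) dy = exp(y)*sin(4*y) − 4·I. Substituting back brings back I: I = 4*exp(y)*sin(4*y) + exp(y)*cos(4*y) − 16·I.
Solving for I: (1 + 16)·I equals the remaining terms, so I = (1/17)·(4*exp(y)*sin(4*y) + exp(y)*cos(4*y)).

4*exp(y)*sin(4*y)/17 + exp(y)*cos(4*y)/17 + C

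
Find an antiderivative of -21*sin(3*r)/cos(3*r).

Let u = cos(3*r), so du = (-3*sin(3*r)) dr.
Rewriting, the integral becomes 7·∫ 1/u du = 7·log(u).
Substituting back, u = cos(3*r).

7*log(cos(3*r)) + C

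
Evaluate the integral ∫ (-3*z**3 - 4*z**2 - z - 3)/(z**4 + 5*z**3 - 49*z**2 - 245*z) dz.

Factor the denominator: z*(z - 7)*(z + 5)*(z + 7).
Partial-fraction decomposition: -837/(196*(z + 7)) + 277/(120*(z + 5)) - 1235/(1176*(z - 7)) + 3/(245*z).
Integrate each term: A/(z−a) contributes A·log|z−a|.

3*log(z)/245 - 1235*log(z - 7)/1176 + 277*log(z + 5)/120 - 837*log(z + 7)/196 + C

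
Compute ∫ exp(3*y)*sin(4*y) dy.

3*exp(3*y)*sin(4*y)/25 - 4*exp(3*y)*cos(4*y)/25 + C

Let I denote the integral. Integrate by parts with u = sin(4*y), dv = exp(3*y) dy, so v = exp(3*y)/3: I = exp(3*y)*sin(4*y)/3 − (4/3)·∫ exp(3*y)*cos(4*y) dy.
Apply parts again with u = cos(4*y), dv = exp(3*y) dy: ∫ exp(3*y)*cos(4*y) dy = exp(3*y)*cos(4*y)/3 + (4/3)·I. Substituting back brings back I: I = exp(3*y)*sin(4*y)/3 - 4*exp(3*y)*cos(4*y)/9 − (16/9)·I.
Solving for I: (1 + 16/9)·I equals the remaining terms, so I = (9/25)·(exp(3*y)*sin(4*y)/3 - 4*exp(3*y)*cos(4*y)/9).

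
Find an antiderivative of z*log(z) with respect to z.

Use integration by parts with u = log(z), dv = z dz.
Then du = 1/z dz and v = z**2/2.

z**2*log(z)/2 - z**2/4 + C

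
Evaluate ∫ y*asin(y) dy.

Use integration by parts with u = arcsin(y), dv = y dy.
Then du = 1/sqrt(-y**2 + 1) dy.

y**2*asin(y)/2 + y*sqrt(-y**2 + 1)/4 - asin(y)/4 + C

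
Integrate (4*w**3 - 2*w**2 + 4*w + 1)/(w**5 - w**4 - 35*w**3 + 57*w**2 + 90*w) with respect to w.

log(w)/90 + 157*log(w - 5)/220 - 103*log(w - 3)/216 + 3*log(w + 1)/40 - 959*log(w + 6)/2970 + C

Factor the denominator: w*(w - 5)*(w - 3)*(w + 1)*(w + 6).
Partial-fraction decomposition: -959/(2970*(w + 6)) + 3/(40*(w + 1)) - 103/(216*(w - 3)) + 157/(220*(w - 5)) + 1/(90*w).
Integrate each term: A/(w−a) contributes A·log|w−a|.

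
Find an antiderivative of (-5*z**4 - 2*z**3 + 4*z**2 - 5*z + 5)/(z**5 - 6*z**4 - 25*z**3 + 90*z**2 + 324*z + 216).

-967009*log(z - 6)/254016 + 11*log(z + 1)/98 + 33*log(z + 2)/64 - 295*log(z + 3)/162 + 6793/(504*z - 3024) + C

Factor the denominator: (z - 6)**2*(z + 1)*(z + 2)*(z + 3).
Partial-fraction decomposition: -295/(162*(z + 3)) + 33/(64*(z + 2)) + 11/(98*(z + 1)) - 967009/(254016*(z - 6)) - 6793/(504*(z - 6)**2).
Integrate each term; A/(z−a) gives A·log|z−a|; A/(z−a)² gives −A/(z−a).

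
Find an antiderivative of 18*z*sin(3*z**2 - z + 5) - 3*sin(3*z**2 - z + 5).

-3*cos(3*z**2 - z + 5) + C

Let u = 3*z**2 - z + 5, so du = (6*z - 1) dz.
Rewriting, the integral becomes 3·∫ sin(u) du = 3·-cos(u).
Substituting back, u = 3*z**2 - z + 5.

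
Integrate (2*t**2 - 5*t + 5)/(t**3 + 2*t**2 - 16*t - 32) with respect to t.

Factor the denominator: (t - 4)*(t + 2)*(t + 4).
Partial-fraction decomposition: 57/(16*(t + 4)) - 23/(12*(t + 2)) + 17/(48*(t - 4)).
Integrate each term: A/(t−a) contributes A·log|t−a|.

17*log(t - 4)/48 - 23*log(t + 2)/12 + 57*log(t + 4)/16 + C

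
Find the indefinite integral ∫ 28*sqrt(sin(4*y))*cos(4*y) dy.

Let u = sin(4*y), so du = (4*cos(4*y)) dy.
Rewriting, the integral becomes 7·∫ √u du = 7·(2/3)u^(3/2).
Substituting back, u = sin(4*y).

14*sin(4*y)**(3/2)/3 + C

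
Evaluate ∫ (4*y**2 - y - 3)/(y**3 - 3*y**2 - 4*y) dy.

3*log(y)/4 + 57*log(y - 4)/20 + 2*log(y + 1)/5 + C

Factor the denominator: y*(y - 4)*(y + 1).
Partial-fraction decomposition: 2/(5*(y + 1)) + 57/(20*(y - 4)) + 3/(4*y).
Integrate each term: A/(y−a) contributes A·log|y−a|.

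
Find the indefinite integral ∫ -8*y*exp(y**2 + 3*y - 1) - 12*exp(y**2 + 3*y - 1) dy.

Let u = y**2 + 3*y - 1, so du = (2*y + 3) dy.
Rewriting, the integral becomes -4·∫ e^u du = -4·e^u.
Substituting back, u = y**2 + 3*y - 1.

-4*exp(y**2 + 3*y - 1) + C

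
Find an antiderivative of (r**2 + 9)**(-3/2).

Substitute r = 3·tan(θ), so dr = 3·sec(θ)^2 dθ and the radical becomes sqrt(r**2 + 9) = 3·sec(θ) by the Pythagorean identity.
Integrate the resulting trig expression in θ, then back-substitute tan(θ) = r/3, sec(θ) = sqrt(r**2 + 9)/3 (absorbing any constant into C).

r/(9*sqrt(r**2 + 9)) + C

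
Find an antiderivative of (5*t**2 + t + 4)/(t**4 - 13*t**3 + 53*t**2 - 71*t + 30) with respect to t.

Factor the denominator: (t - 6)*(t - 5)*(t - 1)**2.
Partial-fraction decomposition: 31/(40*(t - 1)) + 1/(2*(t - 1)**2) - 67/(8*(t - 5)) + 38/(5*(t - 6)).
Integrate each term; A/(t−a) gives A·log|t−a|; A/(t−a)² gives −A/(t−a).

38*log(t - 6)/5 - 67*log(t - 5)/8 + 31*log(t - 1)/40 - 1/(2*t - 2) + C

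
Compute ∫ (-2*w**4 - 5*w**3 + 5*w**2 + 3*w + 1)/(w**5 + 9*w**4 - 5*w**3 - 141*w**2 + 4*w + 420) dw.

Factor the denominator: (w - 3)*(w - 2)*(w + 2)*(w + 5)*(w + 7).
Partial-fraction decomposition: -159/(50*(w + 7)) + 257/(168*(w + 5)) + 23/(300*(w + 2)) + 5/(28*(w - 2)) - 121/(200*(w - 3)).
Integrate each term: A/(w−a) contributes A·log|w−a|.

-121*log(w - 3)/200 + 5*log(w - 2)/28 + 23*log(w + 2)/300 + 257*log(w + 5)/168 - 159*log(w + 7)/50 + C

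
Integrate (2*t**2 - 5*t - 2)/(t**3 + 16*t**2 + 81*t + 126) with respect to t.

Factor the denominator: (t + 3)*(t + 6)*(t + 7).
Partial-fraction decomposition: 131/(4*(t + 7)) - 100/(3*(t + 6)) + 31/(12*(t + 3)).
Integrate each term: A/(t−a) contributes A·log|t−a|.

31*log(t + 3)/12 - 100*log(t + 6)/3 + 131*log(t + 7)/4 + C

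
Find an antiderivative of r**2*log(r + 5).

Use integration by parts with u = log(r + 5), dv = r**2 dr.
Then du = 1/(r + 5) dr and v = r**3/3.

r**3*log(r + 5)/3 - r**3/9 + 5*r**2/6 - 25*r/3 + 125*log(r + 5)/3 + C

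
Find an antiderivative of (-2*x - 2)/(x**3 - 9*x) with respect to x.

Factor the denominator: x*(x - 3)*(x + 3).
Partial-fraction decomposition: 2/(9*(x + 3)) - 4/(9*(x - 3)) + 2/(9*x).
Integrate each term: A/(x−a) contributes A·log|x−a|.

-4*log(x - 3)/9 + 2*log(x**2 + 3*x)/9 + C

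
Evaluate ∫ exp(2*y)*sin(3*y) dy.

Let I denote the integral. Integrate by parts with u = sin(3*y), dv = exp(2*y) dy, so v = exp(2*y)/2: I = exp(2*y)*sin(3*y)/2 − (3/2)·∫ exp(2*y)*cos(3*y) dy.
Apply parts again with u = cos(3*y), dv = exp(2*y) dy: ∫ exp(2*y)*cos(3*y) dy = exp(2*y)*cos(3*y)/2 + (3/2)·I. Substituting back brings back I: I = exp(2*y)*sin(3*y)/2 - 3*exp(2*y)*cos(3*y)/4 − (9/4)·I.
Solving for I: (1 + 9/4)·I equals the remaining terms, so I = (4/13)·(exp(2*y)*sin(3*y)/2 - 3*exp(2*y)*cos(3*y)/4).

2*exp(2*y)*sin(3*y)/13 - 3*exp(2*y)*cos(3*y)/13 + C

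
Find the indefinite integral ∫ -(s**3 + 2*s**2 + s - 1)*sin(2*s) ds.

Use integration by parts with u = s**3 + 2*s**2 + s - 1, dv = -sin(2*s) ds, so v = cos(2*s)/2.
Apply parts 3 times (tabular method): alternate signs, differentiate u down to 0, integrate dv up.

s**3*cos(2*s)/2 - 3*s**2*sin(2*s)/4 + s**2*cos(2*s) - s*sin(2*s) - s*cos(2*s)/4 + sin(2*s)/8 - cos(2*s) + C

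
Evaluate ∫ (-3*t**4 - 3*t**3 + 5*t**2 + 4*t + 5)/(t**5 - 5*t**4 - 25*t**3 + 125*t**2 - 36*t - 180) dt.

-4327*log(t - 6)/924 + 131*log(t - 3)/48 - 13*log(t - 2)/28 - log(t + 1)/56 - 695*log(t + 5)/1232 + C

Factor the denominator: (t - 6)*(t - 3)*(t - 2)*(t + 1)*(t + 5).
Partial-fraction decomposition: -695/(1232*(t + 5)) - 1/(56*(t + 1)) - 13/(28*(t - 2)) + 131/(48*(t - 3)) - 4327/(924*(t - 6)).
Integrate each term: A/(t−a) contributes A·log|t−a|.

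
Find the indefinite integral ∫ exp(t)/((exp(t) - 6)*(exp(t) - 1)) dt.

Let u = e^t, du = e^t dt.
The integral becomes ∫ du/((u-6)(u-1)); decompose into partial fractions.

log(exp(t) - 6)/5 - log(exp(t) - 1)/5 + C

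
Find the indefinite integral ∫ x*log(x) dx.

Use integration by parts with u = log(x), dv = x dx.
Then du = 1/x dx and v = x**2/2.

x**2*log(x)/2 - x**2/4 + C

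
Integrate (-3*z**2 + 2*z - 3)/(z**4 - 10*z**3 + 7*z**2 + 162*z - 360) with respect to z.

-33*log(z - 6)/10 + 34*log(z - 5)/9 - 4*log(z - 3)/7 + 59*log(z + 4)/630 + C

Factor the denominator: (z - 6)*(z - 5)*(z - 3)*(z + 4).
Partial-fraction decomposition: 59/(630*(z + 4)) - 4/(7*(z - 3)) + 34/(9*(z - 5)) - 33/(10*(z - 6)).
Integrate each term: A/(z−a) contributes A·log|z−a|.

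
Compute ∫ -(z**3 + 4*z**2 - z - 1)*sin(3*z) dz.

z**3*cos(3*z)/3 - z**2*sin(3*z)/3 + 4*z**2*cos(3*z)/3 - 8*z*sin(3*z)/9 - 5*z*cos(3*z)/9 + 5*sin(3*z)/27 - 17*cos(3*z)/27 + C

Use integration by parts with u = z**3 + 4*z**2 - z - 1, dv = -sin(3*z) dz, so v = cos(3*z)/3.
Apply parts 3 times (tabular method): alternate signs, differentiate u down to 0, integrate dv up.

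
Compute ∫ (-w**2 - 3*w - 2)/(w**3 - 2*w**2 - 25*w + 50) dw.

-7*log(w - 5)/5 + 4*log(w - 2)/7 - 6*log(w + 5)/35 + C

Factor the denominator: (w - 5)*(w - 2)*(w + 5).
Partial-fraction decomposition: -6/(35*(w + 5)) + 4/(7*(w - 2)) - 7/(5*(w - 5)).
Integrate each term: A/(w−a) contributes A·log|w−a|.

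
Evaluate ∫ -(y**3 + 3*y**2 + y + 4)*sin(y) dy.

Use integration by parts with u = y**3 + 3*y**2 + y + 4, dv = -sin(y) dy, so v = cos(y).
Apply parts 3 times (tabular method): alternate signs, differentiate u down to 0, integrate dv up.

y**3*cos(y) - 3*y**2*sin(y) + 3*y**2*cos(y) - 6*y*sin(y) - 5*y*cos(y) + 5*sin(y) - 2*cos(y) + C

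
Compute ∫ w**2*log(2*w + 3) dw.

w**3*log(2*w + 3)/3 - w**3/9 + w**2/4 - 3*w/4 + 9*log(2*w + 3)/8 + C

Use integration by parts with u = log(2*w + 3), dv = w**2 dw.
Then du = 2/(2*w + 3) dw and v = w**3/3.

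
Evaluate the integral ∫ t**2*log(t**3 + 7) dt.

Let u = t**3 + 7, so du = (3*t**2) dt.
The integral becomes (1/3)·∫ log(u) du; integrate by parts with u′=log(u), dv′=du.

t**3*log(t**3 + 7)/3 - t**3/3 + 7*log(t**3 + 7)/3 + C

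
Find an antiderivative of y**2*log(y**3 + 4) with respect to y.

Let u = y**3 + 4, so du = (3*y**2) dy.
The integral becomes (1/3)·∫ log(u) du; integrate by parts with u′=log(u), dv′=du.

y**3*log(y**3 + 4)/3 - y**3/3 + 4*log(y**3 + 4)/3 + C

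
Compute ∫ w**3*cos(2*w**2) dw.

w**2*sin(2*w**2)/4 + cos(2*w**2)/8 + C

Let u = w², du = 2w dw; rewrite as (1/2)∫ u^1·cos(2u) du.
Now integrate by parts 1 time.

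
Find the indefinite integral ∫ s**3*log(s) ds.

s**4*log(s)/4 - s**4/16 + C

Use integration by parts with u = log(s), dv = s**3 ds.
Then du = 1/s ds and v = s**4/4.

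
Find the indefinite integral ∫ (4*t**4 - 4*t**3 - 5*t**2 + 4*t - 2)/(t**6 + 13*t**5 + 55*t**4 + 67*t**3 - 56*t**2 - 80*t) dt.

log(t)/40 - log(t - 1)/100 - log(t + 1)/24 + 14281*log(t + 4)/600 - 951*log(t + 5)/40 + 197/(10*t + 40) + C

Factor the denominator: t*(t - 1)*(t + 1)*(t + 4)**2*(t + 5).
Partial-fraction decomposition: -951/(40*(t + 5)) + 14281/(600*(t + 4)) - 197/(10*(t + 4)**2) - 1/(24*(t + 1)) - 1/(100*(t - 1)) + 1/(40*t).
Integrate each term; A/(t−a) gives A·log|t−a|; A/(t−a)² gives −A/(t−a).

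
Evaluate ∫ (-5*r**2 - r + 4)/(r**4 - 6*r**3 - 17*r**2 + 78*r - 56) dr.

Factor the denominator: (r - 7)*(r - 2)*(r - 1)*(r + 4).
Partial-fraction decomposition: 12/(55*(r + 4)) - 1/(15*(r - 1)) + 3/(5*(r - 2)) - 124/(165*(r - 7)).
Integrate each term: A/(r−a) contributes A·log|r−a|.

-124*log(r - 7)/165 + 3*log(r - 2)/5 - log(r - 1)/15 + 12*log(r + 4)/55 + C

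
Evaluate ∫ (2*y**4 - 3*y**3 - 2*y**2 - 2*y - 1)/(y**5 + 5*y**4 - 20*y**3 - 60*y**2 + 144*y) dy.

-log(y)/144 + 8*log(y - 3)/27 + 5*log(y - 2)/96 - 97*log(y + 4)/48 + 3179*log(y + 6)/864 + C

Factor the denominator: y*(y - 3)*(y - 2)*(y + 4)*(y + 6).
Partial-fraction decomposition: 3179/(864*(y + 6)) - 97/(48*(y + 4)) + 5/(96*(y - 2)) + 8/(27*(y - 3)) - 1/(144*y).
Integrate each term: A/(y−a) contributes A·log|y−a|.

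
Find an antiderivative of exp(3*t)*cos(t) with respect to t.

exp(3*t)*sin(t)/10 + 3*exp(3*t)*cos(t)/10 + C

Let I denote the integral. Integrate by parts with u = cos(t), dv = exp(3*t) dt, so v = exp(3*t)/3: I = exp(3*t)*cos(t)/3 + (1/3)·∫ exp(3*t)*sin(t) dt.
Apply parts again with u = sin(t), dv = exp(3*t) dt: ∫ exp(3*t)*sin(t) dt = exp(3*t)*sin(t)/3 − (1/3)·I. Substituting back brings back I: I = exp(3*t)*sin(t)/9 + exp(3*t)*cos(t)/3 − (1/9)·I.
Solving for I: (1 + 1/9)·I equals the remaining terms, so I = (9/10)·(exp(3*t)*sin(t)/9 + exp(3*t)*cos(t)/3).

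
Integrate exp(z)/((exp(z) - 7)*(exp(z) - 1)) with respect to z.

Let u = e^z, du = e^z dz.
The integral becomes ∫ du/((u-1)(u-7)); decompose into partial fractions.

log(exp(z) - 7)/6 - log(exp(z) - 1)/6 + C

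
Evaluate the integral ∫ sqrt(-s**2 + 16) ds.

s*sqrt(-s**2 + 16)/2 + 8*asin(s/4) + C

Substitute s = 4·sin(θ), so ds = 4·cos(θ) dθ and the radical becomes sqrt(-s**2 + 16) = 4·cos(θ) by the Pythagorean identity.
Integrate the resulting trig expression in θ, then back-substitute θ = asin(s/4), sin(θ) = s/4, cos(θ) = sqrt(-s**2 + 16)/4 (absorbing any constant into C).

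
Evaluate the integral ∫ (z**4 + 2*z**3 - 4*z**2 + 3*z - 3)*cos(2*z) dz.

z**4*sin(2*z)/2 + z**3*sin(2*z) + z**3*cos(2*z) - 7*z**2*sin(2*z)/2 + 3*z**2*cos(2*z)/2 - 7*z*cos(2*z)/2 + sin(2*z)/4 + C

Use integration by parts with u = z**4 + 2*z**3 - 4*z**2 + 3*z - 3, dv = cos(2*z) dz, so v = sin(2*z)/2.
Apply parts 4 times (tabular method): alternate signs, differentiate u down to 0, integrate dv up.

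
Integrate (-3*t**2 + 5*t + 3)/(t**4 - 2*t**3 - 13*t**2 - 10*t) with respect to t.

Factor the denominator: t*(t - 5)*(t + 1)*(t + 2).
Partial-fraction decomposition: 19/(14*(t + 2)) - 5/(6*(t + 1)) - 47/(210*(t - 5)) - 3/(10*t).
Integrate each term: A/(t−a) contributes A·log|t−a|.

-3*log(t)/10 - 47*log(t - 5)/210 - 5*log(t + 1)/6 + 19*log(t + 2)/14 + C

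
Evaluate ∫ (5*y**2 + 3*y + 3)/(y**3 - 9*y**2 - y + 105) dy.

269*log(y - 7)/20 - 143*log(y - 5)/16 + 39*log(y + 3)/80 + C

Factor the denominator: (y - 7)*(y - 5)*(y + 3).
Partial-fraction decomposition: 39/(80*(y + 3)) - 143/(16*(y - 5)) + 269/(20*(y - 7)).
Integrate each term: A/(y−a) contributes A·log|y−a|.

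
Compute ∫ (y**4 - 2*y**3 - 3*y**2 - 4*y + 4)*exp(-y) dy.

Use integration by parts with u = y**4 - 2*y**3 - 3*y**2 - 4*y + 4, dv = exp(-y) dy, so v = -exp(-y).
Apply parts 4 times (tabular method): alternate signs, differentiate u down to 0, integrate dv up.

(-y**4 - 2*y**3 - 3*y**2 - 2*y - 6)*exp(-y) + C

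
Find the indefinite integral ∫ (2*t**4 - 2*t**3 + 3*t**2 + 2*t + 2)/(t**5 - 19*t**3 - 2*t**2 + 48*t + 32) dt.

221*log(t - 4)/200 - 17*log(t - 2)/54 - 83*log(t + 1)/225 + 341*log(t + 4)/216 - 7/(45*t + 45) + C

Factor the denominator: (t - 4)*(t - 2)*(t + 1)**2*(t + 4).
Partial-fraction decomposition: 341/(216*(t + 4)) - 83/(225*(t + 1)) + 7/(45*(t + 1)**2) - 17/(54*(t - 2)) + 221/(200*(t - 4)).
Integrate each term; A/(t−a) gives A·log|t−a|; A/(t−a)² gives −A/(t−a).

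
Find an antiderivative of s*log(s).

Use integration by parts with u = log(s), dv = s ds.
Then du = 1/s ds and v = s**2/2.

s**2*log(s)/2 - s**2/4 + C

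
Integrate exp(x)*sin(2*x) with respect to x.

exp(x)*sin(2*x)/5 - 2*exp(x)*cos(2*x)/5 + C

Let I denote the integral. Integrate by parts with u = sin(2*x), dv = exp(x) dx, so v = exp(x): I = exp(x)*sin(2*x) − 2·∫ exp(x)*cos(2*x) dx.
Apply parts again with u = cos(2*x), dv = exp(x) dx: ∫ exp(x)*cos(2*x) dx = exp(x)*cos(2*x) + 2·I. Substituting back brings back I: I = exp(x)*sin(2*x) - 2*exp(x)*cos(2*x) − 4·I.
Solving for I: (1 + 4)·I equals the remaining terms, so I = (1/5)·(exp(x)*sin(2*x) - 2*exp(x)*cos(2*x)).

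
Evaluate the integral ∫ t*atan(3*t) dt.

t**2*atan(3*t)/2 - t/6 + atan(3*t)/18 + C

Use integration by parts with u = arctan(3*t), dv = t dt.
Then du = 3/(9*t**2 + 1) dt.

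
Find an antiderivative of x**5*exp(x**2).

Let u = x², du = 2x dx; rewrite as (1/2)∫ u^2·exp(1u) du.
Now integrate by parts 2 times.

(x**4 - 2*x**2 + 2)*exp(x**2)/2 + C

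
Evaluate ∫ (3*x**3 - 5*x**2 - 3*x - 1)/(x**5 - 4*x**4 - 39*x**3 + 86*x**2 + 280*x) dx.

-log(x)/280 + 127*log(x - 7)/378 - 11*log(x - 4)/72 + 13*log(x + 2)/108 - 3*log(x + 5)/10 + C

Factor the denominator: x*(x - 7)*(x - 4)*(x + 2)*(x + 5).
Partial-fraction decomposition: -3/(10*(x + 5)) + 13/(108*(x + 2)) - 11/(72*(x - 4)) + 127/(378*(x - 7)) - 1/(280*x).
Integrate each term: A/(x−a) contributes A·log|x−a|.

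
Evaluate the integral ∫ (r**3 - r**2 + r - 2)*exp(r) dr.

(r**3 - 4*r**2 + 9*r - 11)*exp(r) + C

Use integration by parts with u = r**3 - r**2 + r - 2, dv = exp(r) dr, so v = exp(r).
Apply parts 3 times (tabular method): alternate signs, differentiate u down to 0, integrate dv up.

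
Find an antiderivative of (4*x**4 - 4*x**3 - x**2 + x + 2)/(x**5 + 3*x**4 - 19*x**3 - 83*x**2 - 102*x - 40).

991*log(x - 5)/1134 + 103*log(x + 1)/54 - 46*log(x + 2)/7 + 631*log(x + 4)/81 + 4/(9*x + 9) + C

Factor the denominator: (x - 5)*(x + 1)**2*(x + 2)*(x + 4).
Partial-fraction decomposition: 631/(81*(x + 4)) - 46/(7*(x + 2)) + 103/(54*(x + 1)) - 4/(9*(x + 1)**2) + 991/(1134*(x - 5)).
Integrate each term; A/(x−a) gives A·log|x−a|; A/(x−a)² gives −A/(x−a).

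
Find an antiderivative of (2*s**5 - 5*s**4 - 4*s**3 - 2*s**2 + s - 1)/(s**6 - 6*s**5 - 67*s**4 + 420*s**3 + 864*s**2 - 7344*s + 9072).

Factor the denominator: (s - 7)*(s - 6)*(s - 3)*(s - 2)*(s + 6)**2.
Partial-fraction decomposition: 7910491/(10513152*(s + 6)) - 21247/(11232*(s + 6)**2) + 11/(256*(s - 2)) - 43/(972*(s - 3)) - 8141/(1728*(s - 6)) + 4029/(676*(s - 7)).
Integrate each term; A/(s−a) gives A·log|s−a|; A/(s−a)² gives −A/(s−a).

4029*log(s - 7)/676 - 8141*log(s - 6)/1728 - 43*log(s - 3)/972 + 11*log(s - 2)/256 + 7910491*log(s + 6)/10513152 + 21247/(11232*s + 67392) + C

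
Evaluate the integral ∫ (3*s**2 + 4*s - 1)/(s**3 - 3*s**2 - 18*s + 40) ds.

94*log(s - 5)/27 - 19*log(s - 2)/18 + 31*log(s + 4)/54 + C

Factor the denominator: (s - 5)*(s - 2)*(s + 4).
Partial-fraction decomposition: 31/(54*(s + 4)) - 19/(18*(s - 2)) + 94/(27*(s - 5)).
Integrate each term: A/(s−a) contributes A·log|s−a|.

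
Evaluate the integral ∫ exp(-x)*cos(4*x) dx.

4*exp(-x)*sin(4*x)/17 - exp(-x)*cos(4*x)/17 + C

Let I denote the integral. Integrate by parts with u = cos(4*x), dv = exp(-x) dx, so v = -exp(-x): I = -exp(-x)*cos(4*x) − 4·∫ exp(-x)*sin(4*x) dx.
Apply parts again with u = sin(4*x), dv = exp(-x) dx: ∫ exp(-x)*sin(4*x) dx = -exp(-x)*sin(4*x) + 4·I. Substituting back brings back I: I = 4*exp(-x)*sin(4*x) - exp(-x)*cos(4*x) − 16·I.
Solving for I: (1 + 16)·I equals the remaining terms, so I = (1/17)·(4*exp(-x)*sin(4*x) - exp(-x)*cos(4*x)).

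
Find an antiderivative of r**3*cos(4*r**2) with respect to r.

r**2*sin(4*r**2)/8 + cos(4*r**2)/32 + C

Let u = r², du = 2r dr; rewrite as (1/2)∫ u^1·cos(4u) du.
Now integrate by parts 1 time.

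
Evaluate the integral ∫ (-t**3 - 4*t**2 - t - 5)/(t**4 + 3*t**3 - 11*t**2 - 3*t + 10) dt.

Factor the denominator: (t - 2)*(t - 1)*(t + 1)*(t + 5).
Partial-fraction decomposition: -25/(168*(t + 5)) - 7/(24*(t + 1)) + 11/(12*(t - 1)) - 31/(21*(t - 2)).
Integrate each term: A/(t−a) contributes A·log|t−a|.

-31*log(t - 2)/21 + 11*log(t - 1)/12 - 7*log(t + 1)/24 - 25*log(t + 5)/168 + C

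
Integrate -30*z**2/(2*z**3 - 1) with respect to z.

Let u = 2*z**3 - 1, so du = (6*z**2) dz.
Rewriting, the integral becomes -5·∫ 1/u du = -5·log(u).
Substituting back, u = 2*z**3 - 1.

-5*log(2*z**3 - 1) + C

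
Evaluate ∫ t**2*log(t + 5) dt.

Use integration by parts with u = log(t + 5), dv = t**2 dt.
Then du = 1/(t + 5) dt and v = t**3/3.

t**3*log(t + 5)/3 - t**3/9 + 5*t**2/6 - 25*t/3 + 125*log(t + 5)/3 + C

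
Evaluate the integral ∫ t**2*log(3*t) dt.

Use integration by parts with u = log(3*t), dv = t**2 dt.
Then du = 1/t dt and v = t**3/3.

t**3*(log(t) + log(3))/3 - t**3/9 + C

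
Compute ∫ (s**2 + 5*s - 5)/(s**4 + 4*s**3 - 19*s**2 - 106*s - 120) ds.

5*log(s - 5)/56 + 11*log(s + 2)/14 - 11*log(s + 3)/8 + log(s + 4)/2 + C

Factor the denominator: (s - 5)*(s + 2)*(s + 3)*(s + 4).
Partial-fraction decomposition: 1/(2*(s + 4)) - 11/(8*(s + 3)) + 11/(14*(s + 2)) + 5/(56*(s - 5)).
Integrate each term: A/(s−a) contributes A·log|s−a|.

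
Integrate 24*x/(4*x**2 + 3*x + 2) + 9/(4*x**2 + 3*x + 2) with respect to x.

Let u = 4*x**2 + 3*x + 2, so du = (8*x + 3) dx.
Rewriting, the integral becomes 3·∫ 1/u du = 3·log(u).
Substituting back, u = 4*x**2 + 3*x + 2.

3*log(4*x**2 + 3*x + 2) + C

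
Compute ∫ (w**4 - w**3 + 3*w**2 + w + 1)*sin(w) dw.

Use integration by parts with u = w**4 - w**3 + 3*w**2 + w + 1, dv = sin(w) dw, so v = -cos(w).
Apply parts 4 times (tabular method): alternate signs, differentiate u down to 0, integrate dv up.

-w**4*cos(w) + 4*w**3*sin(w) + w**3*cos(w) - 3*w**2*sin(w) + 9*w**2*cos(w) - 18*w*sin(w) - 7*w*cos(w) + 7*sin(w) - 19*cos(w) + C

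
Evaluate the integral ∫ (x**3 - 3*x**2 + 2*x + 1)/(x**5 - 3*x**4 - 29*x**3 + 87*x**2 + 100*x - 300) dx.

Factor the denominator: (x - 5)*(x - 3)*(x - 2)*(x + 2)*(x + 5).
Partial-fraction decomposition: -209/(1680*(x + 5)) + 23/(420*(x + 2)) + 1/(84*(x - 2)) - 7/(80*(x - 3)) + 61/(420*(x - 5)).
Integrate each term: A/(x−a) contributes A·log|x−a|.

61*log(x - 5)/420 - 7*log(x - 3)/80 + log(x - 2)/84 + 23*log(x + 2)/420 - 209*log(x + 5)/1680 + C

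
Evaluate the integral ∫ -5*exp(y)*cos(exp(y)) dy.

-5*sin(exp(y)) + C

Let u = exp(y), so du = (exp(y)) dy.
Rewriting, the integral becomes -5·∫ cos(u) du = -5·sin(u).
Substituting back, u = exp(y).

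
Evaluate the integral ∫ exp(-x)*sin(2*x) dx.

Let I denote the integral. Integrate by parts with u = sin(2*x), dv = exp(-x) dx, so v = -exp(-x): I = -exp(-x)*sin(2*x) + 2·∫ exp(-x)*cos(2*x) dx.
Apply parts again with u = cos(2*x), dv = exp(-x) dx: ∫ exp(-x)*cos(2*x) dx = -exp(-x)*cos(2*x) − 2·I. Substituting back brings back I: I = -exp(-x)*sin(2*x) - 2*exp(-x)*cos(2*x) − 4·I.
Solving for I: (1 + 4)·I equals the remaining terms, so I = (1/5)·(-exp(-x)*sin(2*x) - 2*exp(-x)*cos(2*x)).

-exp(-x)*sin(2*x)/5 - 2*exp(-x)*cos(2*x)/5 + C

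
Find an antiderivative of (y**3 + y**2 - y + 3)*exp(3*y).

Use integration by parts with u = y**3 + y**2 - y + 3, dv = exp(3*y) dy, so v = exp(3*y)/3.
Apply parts 3 times (tabular method): alternate signs, differentiate u down to 0, integrate dv up.

(3*y**3 - 3*y + 10)*exp(3*y)/9 + C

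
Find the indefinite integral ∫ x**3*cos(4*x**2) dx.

Let u = x², du = 2x dx; rewrite as (1/2)∫ u^1·cos(4u) du.
Now integrate by parts 1 time.

x**2*sin(4*x**2)/8 + cos(4*x**2)/32 + C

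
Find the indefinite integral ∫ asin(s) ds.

Use integration by parts with u = arcsin(s), dv = ds.
Then du = 1/sqrt(-s**2 + 1) ds.

s*asin(s) + sqrt(-s**2 + 1) + C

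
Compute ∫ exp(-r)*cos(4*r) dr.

Let I denote the integral. Integrate by parts with u = cos(4*r), dv = exp(-r) dr, so v = -exp(-r): I = -exp(-r)*cos(4*r) − 4·∫ exp(-r)*sin(4*r) dr.
Apply parts again with u = sin(4*r), dv = exp(-r) dr: ∫ exp(-r)*sin(4*r) dr = -exp(-r)*sin(4*r) + 4·I. Substituting back brings back I: I = 4*exp(-r)*sin(4*r) - exp(-r)*cos(4*r) − 16·I.
Solving for I: (1 + 16)·I equals the remaining terms, so I = (1/17)·(4*exp(-r)*sin(4*r) - exp(-r)*cos(4*r)).

4*exp(-r)*sin(4*r)/17 - exp(-r)*cos(4*r)/17 + C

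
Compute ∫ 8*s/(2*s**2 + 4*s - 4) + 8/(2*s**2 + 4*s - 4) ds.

2*log(2*s**2 + 4*s - 4) + C

Let u = 2*s**2 + 4*s - 4, so du = (4*s + 4) ds.
Rewriting, the integral becomes 2·∫ 1/u du = 2·log(u).
Substituting back, u = 2*s**2 + 4*s - 4.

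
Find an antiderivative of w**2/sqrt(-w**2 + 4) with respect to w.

-w*sqrt(-w**2 + 4)/2 + 2*asin(w/2) + C

Substitute w = 2·sin(θ), so dw = 2·cos(θ) dθ and the radical becomes sqrt(-w**2 + 4) = 2·cos(θ) by the Pythagorean identity.
Integrate the resulting trig expression in θ, then back-substitute θ = asin(w/2), sin(θ) = w/2, cos(θ) = sqrt(-w**2 + 4)/2 (absorbing any constant into C).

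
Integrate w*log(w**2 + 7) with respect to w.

Let u = w**2 + 7, so du = (2*w) dw.
The integral becomes (1/2)·∫ log(u) du; integrate by parts with u′=log(u), dv′=du.

w**2*log(w**2 + 7)/2 - w**2/2 + 7*log(w**2 + 7)/2 + C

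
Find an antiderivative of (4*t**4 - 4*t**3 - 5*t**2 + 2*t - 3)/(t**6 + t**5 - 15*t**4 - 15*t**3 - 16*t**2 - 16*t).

Factor the denominator: t*(t - 4)*(t + 1)*(t + 4)*(t**2 + 1).
Partial-fraction decomposition: 6*t/(17*(t**2 + 1)) - 1189/(1632*(t + 4)) - 1/(15*(t + 1)) + 693/(2720*(t - 4)) + 3/(16*t).
Integrate each term; A/(t−a) gives A·log|t−a|; the (Bt+D)/(t²+p²) term gives a log and an atan.

3*log(t)/16 + 693*log(t - 4)/2720 - log(t + 1)/15 - 1189*log(t + 4)/1632 + 3*log(t**2 + 1)/17 + C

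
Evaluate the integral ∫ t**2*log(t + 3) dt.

Use integration by parts with u = log(t + 3), dv = t**2 dt.
Then du = 1/(t + 3) dt and v = t**3/3.

t**3*log(t + 3)/3 - t**3/9 + t**2/2 - 3*t + 9*log(t + 3) + C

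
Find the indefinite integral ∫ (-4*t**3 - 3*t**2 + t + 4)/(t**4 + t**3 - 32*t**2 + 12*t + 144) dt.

-74*log(t - 4)/15 + 128*log(t - 3)/45 + 11*log(t + 2)/60 - 377*log(t + 6)/180 + C

Factor the denominator: (t - 4)*(t - 3)*(t + 2)*(t + 6).
Partial-fraction decomposition: -377/(180*(t + 6)) + 11/(60*(t + 2)) + 128/(45*(t - 3)) - 74/(15*(t - 4)).
Integrate each term: A/(t−a) contributes A·log|t−a|.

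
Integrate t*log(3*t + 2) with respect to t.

Use integration by parts with u = log(3*t + 2), dv = t dt.
Then du = 3/(3*t + 2) dt and v = t**2/2.

t**2*log(3*t + 2)/2 - t**2/4 + t/3 - 2*log(3*t + 2)/9 + C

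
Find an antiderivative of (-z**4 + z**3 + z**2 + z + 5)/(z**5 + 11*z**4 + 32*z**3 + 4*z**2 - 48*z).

Factor the denominator: z*(z - 1)*(z + 2)*(z + 4)*(z + 6).
Partial-fraction decomposition: -211/(48*(z + 6)) + 303/(80*(z + 4)) - 17/(48*(z + 2)) + 1/(15*(z - 1)) - 5/(48*z).
Integrate each term: A/(z−a) contributes A·log|z−a|.

-5*log(z)/48 + log(z - 1)/15 - 17*log(z + 2)/48 + 303*log(z + 4)/80 - 211*log(z + 6)/48 + C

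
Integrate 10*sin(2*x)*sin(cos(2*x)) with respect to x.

5*cos(cos(2*x)) + C

Let u = cos(2*x), so du = (-2*sin(2*x)) dx.
Rewriting, the integral becomes -5·∫ sin(u) du = -5·-cos(u).
Substituting back, u = cos(2*x).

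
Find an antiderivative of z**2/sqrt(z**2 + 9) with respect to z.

Substitute z = 3·tan(θ), so dz = 3·sec(θ)^2 dθ and the radical becomes sqrt(z**2 + 9) = 3·sec(θ) by the Pythagorean identity.
Integrate the resulting trig expression in θ, then back-substitute tan(θ) = z/3, sec(θ) = sqrt(z**2 + 9)/3 (absorbing any constant into C).

z*sqrt(z**2 + 9)/2 - 9*log(z + sqrt(z**2 + 9))/2 + C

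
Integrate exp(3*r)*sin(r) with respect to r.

Let I denote the integral. Integrate by parts with u = sin(r), dv = exp(3*r) dr, so v = exp(3*r)/3: I = exp(3*r)*sin(r)/3 − (1/3)·∫ exp(3*r)*cos(r) dr.
Apply parts again with u = cos(r), dv = exp(3*r) dr: ∫ exp(3*r)*cos(r) dr = exp(3*r)*cos(r)/3 + (1/3)·I. Substituting back brings back I: I = exp(3*r)*sin(r)/3 - exp(3*r)*cos(r)/9 − (1/9)·I.
Solving for I: (1 + 1/9)·I equals the remaining terms, so I = (9/10)·(exp(3*r)*sin(r)/3 - exp(3*r)*cos(r)/9).

3*exp(3*r)*sin(r)/10 - exp(3*r)*cos(r)/10 + C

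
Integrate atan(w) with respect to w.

Use integration by parts with u = arctan(w), dv = dw.
Then du = 1/(w**2 + 1) dw.

w*atan(w) - log(w**2 + 1)/2 + C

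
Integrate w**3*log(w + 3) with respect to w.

Use integration by parts with u = log(w + 3), dv = w**3 dw.
Then du = 1/(w + 3) dw and v = w**4/4.

w**4*log(w + 3)/4 - w**4/16 + w**3/4 - 9*w**2/8 + 27*w/4 - 81*log(w + 3)/4 + C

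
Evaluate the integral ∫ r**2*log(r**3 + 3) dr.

Let u = r**3 + 3, so du = (3*r**2) dr.
The integral becomes (1/3)·∫ log(u) du; integrate by parts with u′=log(u), dv′=du.

r**3*log(r**3 + 3)/3 - r**3/3 + log(r**3 + 3) + C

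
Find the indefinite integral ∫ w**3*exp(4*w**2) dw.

(4*w**2 - 1)*exp(4*w**2)/32 + C

Let u = w², du = 2w dw; rewrite as (1/2)∫ u^1·exp(4u) du.
Now integrate by parts 1 time.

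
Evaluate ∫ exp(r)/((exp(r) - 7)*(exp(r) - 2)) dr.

Let u = e^r, du = e^r dr.
The integral becomes ∫ du/((u-7)(u-2)); decompose into partial fractions.

log(exp(r) - 7)/5 - log(exp(r) - 2)/5 + C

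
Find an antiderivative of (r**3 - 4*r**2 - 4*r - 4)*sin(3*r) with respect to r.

-r**3*cos(3*r)/3 + r**2*sin(3*r)/3 + 4*r**2*cos(3*r)/3 - 8*r*sin(3*r)/9 + 14*r*cos(3*r)/9 - 14*sin(3*r)/27 + 28*cos(3*r)/27 + C

Use integration by parts with u = r**3 - 4*r**2 - 4*r - 4, dv = sin(3*r) dr, so v = -cos(3*r)/3.
Apply parts 3 times (tabular method): alternate signs, differentiate u down to 0, integrate dv up.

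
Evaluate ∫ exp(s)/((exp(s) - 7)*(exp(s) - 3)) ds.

log(exp(s) - 7)/4 - log(exp(s) - 3)/4 + C

Let u = e^s, du = e^s ds.
The integral becomes ∫ du/((u-3)(u-7)); decompose into partial fractions.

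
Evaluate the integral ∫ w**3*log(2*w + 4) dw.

w**4*log(2*w + 4)/4 - w**4/16 + w**3/6 - w**2/2 + 2*w - 4*log(w + 2) + C

Use integration by parts with u = log(2*w + 4), dv = w**3 dw.
Then du = 2/(2*w + 4) dw and v = w**4/4.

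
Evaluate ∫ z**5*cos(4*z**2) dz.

z**4*sin(4*z**2)/8 + z**2*cos(4*z**2)/16 - sin(4*z**2)/64 + C

Let u = z², du = 2z dz; rewrite as (1/2)∫ u^2·cos(4u) du.
Now integrate by parts 2 times.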